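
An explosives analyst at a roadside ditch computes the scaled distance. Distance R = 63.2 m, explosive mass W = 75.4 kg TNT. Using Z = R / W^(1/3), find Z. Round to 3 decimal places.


Scaled distance calculation:
W^(1/3) = 75.4^(1/3) = 4.224647
Z = R / W^(1/3) = 63.2 / 4.224647
Z = 14.960 m/kg^(1/3)

14.960


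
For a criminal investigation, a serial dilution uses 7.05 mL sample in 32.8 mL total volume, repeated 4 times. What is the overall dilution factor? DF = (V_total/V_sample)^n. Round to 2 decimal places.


Dilution factor calculation:
Single dilution = V_total / V_sample = 32.8 / 7.05 ≈ 4.652482
Number of dilutions = 4
Total DF = (32.8 / 7.05)^4 (full precision, rounded at the end) = 468.53

468.53


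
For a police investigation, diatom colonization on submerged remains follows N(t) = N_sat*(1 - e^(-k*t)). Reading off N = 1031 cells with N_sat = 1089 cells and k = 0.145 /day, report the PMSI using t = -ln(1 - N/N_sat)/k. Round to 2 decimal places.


PMSI from diatom colonization curve:
N / N_sat = 1031 / 1089 = 0.94674
1 - N/N_sat = 0.05326
ln(1 - N/N_sat) = -2.93257
t = -ln(1 - N/N_sat) / k = -(-2.93257) / 0.145 = 20.22 days

20.22


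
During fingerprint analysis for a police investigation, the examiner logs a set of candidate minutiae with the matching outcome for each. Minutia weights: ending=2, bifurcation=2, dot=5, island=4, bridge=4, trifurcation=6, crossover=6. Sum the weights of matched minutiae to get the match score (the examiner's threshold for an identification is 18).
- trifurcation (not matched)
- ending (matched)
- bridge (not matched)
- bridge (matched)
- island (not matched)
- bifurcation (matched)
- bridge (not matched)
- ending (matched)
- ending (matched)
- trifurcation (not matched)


Weighted minutiae match score:
  trifurcation: not matched, +0
  ending: matched, +2 (running total 2)
  bridge: not matched, +0
  bridge: matched, +4 (running total 6)
  island: not matched, +0
  bifurcation: matched, +2 (running total 8)
  bridge: not matched, +0
  ending: matched, +2 (running total 10)
  ending: matched, +2 (running total 12)
  trifurcation: not matched, +0
Total score = 12
Threshold = 18; verdict = inconclusive

12


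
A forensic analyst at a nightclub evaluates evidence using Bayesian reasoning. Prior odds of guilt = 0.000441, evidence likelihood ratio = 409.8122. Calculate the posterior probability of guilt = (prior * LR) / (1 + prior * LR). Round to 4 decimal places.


Bayesian evidence evaluation:
Posterior odds = prior_odds * LR = 0.000441 * 409.8122 = 0.1807272
Posterior probability = posterior_odds / (1 + posterior_odds)
= 0.1807272 / (1 + 0.1807272)
= 0.1807272 / 1.1807272
= 0.1531

0.1531


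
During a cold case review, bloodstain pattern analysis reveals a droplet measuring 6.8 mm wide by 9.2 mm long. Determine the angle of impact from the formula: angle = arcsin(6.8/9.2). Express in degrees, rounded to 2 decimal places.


Blood spatter impact angle calculation:
width / length = 6.8 / 9.2 = 0.73913
angle = arcsin(0.73913)
angle = 47.66 degrees

47.66


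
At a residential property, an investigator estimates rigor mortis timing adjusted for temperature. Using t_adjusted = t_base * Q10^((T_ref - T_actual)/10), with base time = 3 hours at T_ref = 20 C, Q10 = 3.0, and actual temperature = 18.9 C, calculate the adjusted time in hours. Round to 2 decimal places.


Rigor mortis time adjustment:
Exponent = (T_ref - T_actual) / 10 = (20 - 18.9) / 10 = 0.11
Q10 factor = 3.0^0.11 = 1.12845
t_adjusted = 3 * 1.12845 = 3.39 hours

3.39


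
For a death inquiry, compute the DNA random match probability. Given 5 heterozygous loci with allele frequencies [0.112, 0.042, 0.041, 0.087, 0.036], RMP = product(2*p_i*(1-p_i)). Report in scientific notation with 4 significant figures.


Computing RMP for 5 loci:
Locus 1: 2 * 0.112 * 0.888 = 0.198912
Locus 2: 2 * 0.042 * 0.958 = 0.080472
Locus 3: 2 * 0.041 * 0.959 = 0.078638
Locus 4: 2 * 0.087 * 0.913 = 0.158862
Locus 5: 2 * 0.036 * 0.964 = 0.069408
RMP = 1.388e-05

1.388e-05


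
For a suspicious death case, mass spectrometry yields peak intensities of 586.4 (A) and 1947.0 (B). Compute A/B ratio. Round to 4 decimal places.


Spectral peak ratio:
Peak A = 586.4 counts
Peak B = 1947.0 counts
Ratio = 586.4 / 1947.0 = 0.3012

0.3012


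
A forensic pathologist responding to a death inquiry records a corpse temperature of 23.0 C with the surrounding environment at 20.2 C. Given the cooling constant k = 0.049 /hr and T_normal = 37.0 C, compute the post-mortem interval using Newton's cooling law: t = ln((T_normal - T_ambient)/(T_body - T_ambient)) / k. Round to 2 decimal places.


Using Newton's law of cooling:
t = ln((T_normal - T_ambient) / (T_body - T_ambient)) / k
T_normal - T_ambient = 16.8
T_body - T_ambient = 2.8
Ratio = 6
ln(ratio) = 1.791759
t = 1.791759 / 0.049 = 36.57 hours

36.57


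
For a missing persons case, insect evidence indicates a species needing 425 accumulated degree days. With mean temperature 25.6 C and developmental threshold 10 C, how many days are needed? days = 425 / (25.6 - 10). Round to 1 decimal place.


Insect development time:
Effective temperature = avg_temp - T_base = 25.6 - 10 = 15.6 C
Days = ADD / effective_temp = 425 / 15.6 = 27.2 days

27.2


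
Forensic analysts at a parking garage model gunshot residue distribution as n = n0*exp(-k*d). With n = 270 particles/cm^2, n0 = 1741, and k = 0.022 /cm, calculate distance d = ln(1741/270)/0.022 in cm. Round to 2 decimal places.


GSR distance calculation:
n0/n = 1741 / 270 = 6.448148
ln(n0/n) = 1.863793
d = 1.863793 / 0.022 = 84.72 cm

84.72


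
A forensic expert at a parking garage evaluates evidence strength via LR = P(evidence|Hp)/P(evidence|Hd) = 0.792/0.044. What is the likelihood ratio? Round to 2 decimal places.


Likelihood ratio calculation:
LR = P(E|Hp) / P(E|Hd)
LR = 0.792 / 0.044
LR = 18.00

18.00


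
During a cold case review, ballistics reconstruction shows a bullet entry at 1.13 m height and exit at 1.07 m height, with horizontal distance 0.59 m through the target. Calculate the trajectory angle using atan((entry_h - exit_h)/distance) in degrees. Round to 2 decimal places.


Bullet trajectory angle:
Height difference = 1.13 - 1.07 = 0.06 m
angle = atan(0.06 / 0.59)
angle = atan(0.101695)
angle = 5.81 degrees

5.81


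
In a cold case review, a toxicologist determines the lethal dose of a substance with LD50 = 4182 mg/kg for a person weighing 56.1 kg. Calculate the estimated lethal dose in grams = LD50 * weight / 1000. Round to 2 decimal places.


Lethal dose calculation:
Lethal dose = LD50 * body_weight / 1000
= 4182 * 56.1 / 1000
= 234610.2 / 1000
= 234.61 g

234.61


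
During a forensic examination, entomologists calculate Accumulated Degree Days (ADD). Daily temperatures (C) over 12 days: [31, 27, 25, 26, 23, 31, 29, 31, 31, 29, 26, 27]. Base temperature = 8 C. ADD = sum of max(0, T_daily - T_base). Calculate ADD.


Computing ADD day by day:
Day 1: max(0, 31 - 8) = 23
Day 2: max(0, 27 - 8) = 19
Day 3: max(0, 25 - 8) = 17
Day 4: max(0, 26 - 8) = 18
Day 5: max(0, 23 - 8) = 15
Day 6: max(0, 31 - 8) = 23
Day 7: max(0, 29 - 8) = 21
Day 8: max(0, 31 - 8) = 23
Day 9: max(0, 31 - 8) = 23
Day 10: max(0, 29 - 8) = 21
Day 11: max(0, 26 - 8) = 18
Day 12: max(0, 27 - 8) = 19
Total ADD = 240

240


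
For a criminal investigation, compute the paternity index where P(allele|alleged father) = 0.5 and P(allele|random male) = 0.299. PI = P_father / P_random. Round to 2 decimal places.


Paternity Index calculation:
PI = P(allele|father) / P(allele|random)
PI = 0.5 / 0.299
PI = 1.67

1.67


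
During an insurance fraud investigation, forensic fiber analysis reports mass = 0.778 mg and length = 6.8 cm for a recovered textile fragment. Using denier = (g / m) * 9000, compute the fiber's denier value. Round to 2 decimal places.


Denier calculation:
Mass in grams = 0.778 mg / 1000 = 0.000778 g
Length in meters = 6.8 cm / 100 = 0.068 m
Linear density = mass / length = 0.000778 / 0.068 = 0.01144118 g/m
Denier = (g/m) * 9000 = 0.01144118 * 9000 = 102.97

102.97


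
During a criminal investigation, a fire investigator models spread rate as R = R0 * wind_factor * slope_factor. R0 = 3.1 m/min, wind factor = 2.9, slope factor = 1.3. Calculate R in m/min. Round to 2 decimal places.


Fire spread rate calculation:
R = R0 * wind_factor * slope_factor
= 3.1 * 2.9 * 1.3
= 8.99 * 1.3
= 11.69 m/min

11.69


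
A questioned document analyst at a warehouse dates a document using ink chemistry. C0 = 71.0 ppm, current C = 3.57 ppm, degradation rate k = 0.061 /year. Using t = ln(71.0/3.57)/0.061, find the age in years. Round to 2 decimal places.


Document age estimation:
C0/C = 71.0 / 3.57 = 19.887955
ln(C0/C) = 2.990114
t = 2.990114 / 0.061 = 49.02 years

49.02


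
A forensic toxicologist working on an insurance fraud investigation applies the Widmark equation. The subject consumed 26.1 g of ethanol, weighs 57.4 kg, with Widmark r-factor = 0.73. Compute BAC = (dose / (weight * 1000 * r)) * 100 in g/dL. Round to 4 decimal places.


Applying the Widmark formula:
BAC = (dose_g / (body_wt * 1000 * r)) * 100
Denominator = 57.4 * 1000 * 0.73 = 41902
BAC = (26.1 / 41902) * 100
BAC = 0.0623 g/dL

0.0623


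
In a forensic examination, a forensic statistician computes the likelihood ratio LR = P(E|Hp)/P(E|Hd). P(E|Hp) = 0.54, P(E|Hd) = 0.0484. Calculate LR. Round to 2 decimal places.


Likelihood ratio calculation:
LR = P(E|Hp) / P(E|Hd)
LR = 0.54 / 0.0484
LR = 11.16

11.16


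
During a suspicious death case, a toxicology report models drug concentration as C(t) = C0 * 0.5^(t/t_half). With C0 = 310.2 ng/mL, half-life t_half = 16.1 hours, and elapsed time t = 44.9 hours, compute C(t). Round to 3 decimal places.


Drug concentration decay:
Number of half-lives = t / t_half = 44.9 / 16.1 = 2.78882
Decay factor = 0.5^2.78882 = 0.14470433
C(t) = 310.2 * 0.14470433 = 44.887 ng/mL

44.887


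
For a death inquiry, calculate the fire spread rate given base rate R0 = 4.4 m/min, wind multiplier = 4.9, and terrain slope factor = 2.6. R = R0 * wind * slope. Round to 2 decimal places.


Fire spread rate calculation:
R = R0 * wind_factor * slope_factor
= 4.4 * 4.9 * 2.6
= 21.56 * 2.6
= 56.06 m/min

56.06


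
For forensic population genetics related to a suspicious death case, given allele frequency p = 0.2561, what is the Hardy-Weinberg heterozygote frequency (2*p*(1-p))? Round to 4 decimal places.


Hardy-Weinberg heterozygote frequency:
q = 1 - p = 1 - 0.2561 = 0.7439
2pq = 2 * 0.2561 * 0.7439 = 0.3810

0.3810


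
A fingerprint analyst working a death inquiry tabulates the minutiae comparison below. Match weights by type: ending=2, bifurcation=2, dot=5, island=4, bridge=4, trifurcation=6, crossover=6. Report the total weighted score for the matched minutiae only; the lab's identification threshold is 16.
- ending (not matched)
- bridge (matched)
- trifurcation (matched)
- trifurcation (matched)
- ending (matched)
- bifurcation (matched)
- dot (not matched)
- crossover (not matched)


Weighted minutiae match score:
  ending: not matched, +0
  bridge: matched, +4 (running total 4)
  trifurcation: matched, +6 (running total 10)
  trifurcation: matched, +6 (running total 16)
  ending: matched, +2 (running total 18)
  bifurcation: matched, +2 (running total 20)
  dot: not matched, +0
  crossover: not matched, +0
Total score = 20
Threshold = 16; verdict = identification

20


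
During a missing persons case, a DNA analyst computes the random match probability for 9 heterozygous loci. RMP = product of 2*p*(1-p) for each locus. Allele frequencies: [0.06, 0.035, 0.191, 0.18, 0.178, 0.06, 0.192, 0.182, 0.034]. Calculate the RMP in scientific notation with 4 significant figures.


Computing RMP for 9 loci:
Locus 1: 2 * 0.06 * 0.94 = 0.1128
Locus 2: 2 * 0.035 * 0.965 = 0.06755
Locus 3: 2 * 0.191 * 0.809 = 0.309038
Locus 4: 2 * 0.18 * 0.82 = 0.2952
Locus 5: 2 * 0.178 * 0.822 = 0.292632
Locus 6: 2 * 0.06 * 0.94 = 0.1128
Locus 7: 2 * 0.192 * 0.808 = 0.310272
Locus 8: 2 * 0.182 * 0.818 = 0.297752
Locus 9: 2 * 0.034 * 0.966 = 0.065688
RMP = 1.392e-07

1.392e-07


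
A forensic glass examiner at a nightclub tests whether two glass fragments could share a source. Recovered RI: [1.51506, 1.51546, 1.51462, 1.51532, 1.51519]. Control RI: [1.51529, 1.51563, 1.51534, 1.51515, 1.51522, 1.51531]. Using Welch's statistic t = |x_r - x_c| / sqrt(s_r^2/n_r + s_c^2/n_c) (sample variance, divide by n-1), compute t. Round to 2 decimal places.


Welch's t-criterion for glass RI comparison:
Recovered mean = sum / n_r = 7.57565 / 5 = 1.51513
Control mean = sum / n_c = 9.09194 / 6 = 1.5153233
Recovered sample variance s_r^2 = 1.034e-07
Control sample variance s_c^2 = 2.72667e-08
Welch SE (unpooled) = sqrt(s_r^2/n_r + s_c^2/n_c) = sqrt(2.068e-08 + 4.54444e-09) = sqrt(2.52244e-08) = 0.000158822
|mean_r - mean_c| = 0.000193333
t = 0.000193333 / 0.000158822 = 1.22

1.22


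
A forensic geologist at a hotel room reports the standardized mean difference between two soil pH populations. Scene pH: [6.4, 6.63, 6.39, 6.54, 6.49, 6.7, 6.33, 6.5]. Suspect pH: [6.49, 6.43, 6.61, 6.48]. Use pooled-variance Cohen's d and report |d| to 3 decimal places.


Pooled-variance Cohen's d for soil pH comparison:
Scene mean = 51.98 / 8 = 6.4975
Suspect mean = 26.01 / 4 = 6.5025
Scene sample variance s_s^2 = 0.01565
Suspect sample variance s_c^2 = 0.005825
Pooled variance = ((n_s-1)*s_s^2 + (n_c-1)*s_c^2) / (n_s + n_c - 2) = 0.012703
Pooled SD = sqrt(0.012703) = 0.112708
Mean difference = -0.005
|d| = |-0.005| / 0.112708 = 0.044

0.044


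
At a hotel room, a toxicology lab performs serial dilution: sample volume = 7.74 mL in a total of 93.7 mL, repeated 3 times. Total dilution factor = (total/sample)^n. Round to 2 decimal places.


Dilution factor calculation:
Single dilution = V_total / V_sample = 93.7 / 7.74 ≈ 12.105943
Number of dilutions = 3
Total DF = (93.7 / 7.74)^3 (full precision, rounded at the end) = 1774.17

1774.17


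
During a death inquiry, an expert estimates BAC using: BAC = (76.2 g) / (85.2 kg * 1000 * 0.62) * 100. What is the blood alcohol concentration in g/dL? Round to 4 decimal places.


Applying the Widmark formula:
BAC = (dose_g / (body_wt * 1000 * r)) * 100
Denominator = 85.2 * 1000 * 0.62 = 52824
BAC = (76.2 / 52824) * 100
BAC = 0.1443 g/dL

0.1443


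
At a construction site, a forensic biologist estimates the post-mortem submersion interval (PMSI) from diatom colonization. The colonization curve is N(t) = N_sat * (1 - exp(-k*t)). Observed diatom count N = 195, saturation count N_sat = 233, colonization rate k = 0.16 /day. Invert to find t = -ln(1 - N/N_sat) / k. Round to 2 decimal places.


PMSI from diatom colonization curve:
N / N_sat = 195 / 233 = 0.83691
1 - N/N_sat = 0.16309
ln(1 - N/N_sat) = -1.813453
t = -ln(1 - N/N_sat) / k = -(-1.813453) / 0.16 = 11.33 days

11.33


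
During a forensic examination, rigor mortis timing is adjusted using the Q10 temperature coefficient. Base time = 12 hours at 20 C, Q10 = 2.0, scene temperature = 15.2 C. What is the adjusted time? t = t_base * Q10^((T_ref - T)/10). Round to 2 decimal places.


Rigor mortis time adjustment:
Exponent = (T_ref - T_actual) / 10 = (20 - 15.2) / 10 = 0.48
Q10 factor = 2.0^0.48 = 1.39474
t_adjusted = 12 * 1.39474 = 16.74 hours

16.74


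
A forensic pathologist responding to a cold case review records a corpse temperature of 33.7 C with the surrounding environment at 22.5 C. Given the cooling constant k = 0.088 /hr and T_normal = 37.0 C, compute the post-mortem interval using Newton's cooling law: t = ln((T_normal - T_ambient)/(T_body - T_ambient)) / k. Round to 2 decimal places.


Using Newton's law of cooling:
t = ln((T_normal - T_ambient) / (T_body - T_ambient)) / k
T_normal - T_ambient = 14.5
T_body - T_ambient = 11.2
Ratio = 1.294643
ln(ratio) = 0.258235
t = 0.258235 / 0.088 = 2.93 hours

2.93


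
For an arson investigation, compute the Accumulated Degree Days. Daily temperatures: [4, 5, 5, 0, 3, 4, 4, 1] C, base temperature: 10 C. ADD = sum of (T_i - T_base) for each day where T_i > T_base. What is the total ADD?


Computing ADD day by day:
Day 1: max(0, 4 - 10) = 0
Day 2: max(0, 5 - 10) = 0
Day 3: max(0, 5 - 10) = 0
Day 4: max(0, 0 - 10) = 0
Day 5: max(0, 3 - 10) = 0
Day 6: max(0, 4 - 10) = 0
Day 7: max(0, 4 - 10) = 0
Day 8: max(0, 1 - 10) = 0
Total ADD = 0

0


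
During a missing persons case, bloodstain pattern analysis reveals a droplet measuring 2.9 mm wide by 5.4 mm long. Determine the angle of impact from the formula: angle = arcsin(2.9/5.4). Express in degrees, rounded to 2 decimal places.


Blood spatter impact angle calculation:
width / length = 2.9 / 5.4 = 0.537037
angle = arcsin(0.537037)
angle = 32.48 degrees

32.48


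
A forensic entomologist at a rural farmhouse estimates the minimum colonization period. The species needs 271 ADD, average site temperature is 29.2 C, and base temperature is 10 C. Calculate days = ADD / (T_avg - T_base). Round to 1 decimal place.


Insect development time:
Effective temperature = avg_temp - T_base = 29.2 - 10 = 19.2 C
Days = ADD / effective_temp = 271 / 19.2 = 14.1 days

14.1


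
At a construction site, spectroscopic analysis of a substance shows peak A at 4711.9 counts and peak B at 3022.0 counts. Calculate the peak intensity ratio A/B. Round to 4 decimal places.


Spectral peak ratio:
Peak A = 4711.9 counts
Peak B = 3022.0 counts
Ratio = 4711.9 / 3022.0 = 1.5592

1.5592


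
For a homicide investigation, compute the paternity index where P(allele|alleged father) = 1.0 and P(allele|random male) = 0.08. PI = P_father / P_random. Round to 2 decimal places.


Paternity Index calculation:
PI = P(allele|father) / P(allele|random)
PI = 1.0 / 0.08
PI = 12.50

12.50


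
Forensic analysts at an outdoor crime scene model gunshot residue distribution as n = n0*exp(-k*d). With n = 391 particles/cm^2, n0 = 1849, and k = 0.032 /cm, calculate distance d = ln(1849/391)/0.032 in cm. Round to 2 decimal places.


GSR distance calculation:
n0/n = 1849 / 391 = 4.7289
ln(n0/n) = 1.553693
d = 1.553693 / 0.032 = 48.55 cm

48.55


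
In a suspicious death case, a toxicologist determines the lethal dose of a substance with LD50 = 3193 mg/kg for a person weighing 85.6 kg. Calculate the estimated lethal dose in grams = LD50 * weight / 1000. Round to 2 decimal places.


Lethal dose calculation:
Lethal dose = LD50 * body_weight / 1000
= 3193 * 85.6 / 1000
= 273320.8 / 1000
= 273.32 g

273.32


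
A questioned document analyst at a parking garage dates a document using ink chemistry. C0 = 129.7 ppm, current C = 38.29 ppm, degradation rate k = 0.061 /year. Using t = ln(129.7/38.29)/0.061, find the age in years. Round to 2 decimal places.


Document age estimation:
C0/C = 129.7 / 38.29 = 3.387307
ln(C0/C) = 1.220035
t = 1.220035 / 0.061 = 20.00 years

20.00


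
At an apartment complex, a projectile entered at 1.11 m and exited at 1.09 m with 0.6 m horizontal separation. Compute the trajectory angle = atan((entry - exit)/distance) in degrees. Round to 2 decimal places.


Bullet trajectory angle:
Height difference = 1.11 - 1.09 = 0.02 m
angle = atan(0.02 / 0.6)
angle = atan(0.033333)
angle = 1.91 degrees

1.91


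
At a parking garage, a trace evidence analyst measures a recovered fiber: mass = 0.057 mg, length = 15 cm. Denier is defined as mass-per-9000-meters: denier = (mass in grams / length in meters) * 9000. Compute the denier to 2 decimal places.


Denier calculation:
Mass in grams = 0.057 mg / 1000 = 0.000057 g
Length in meters = 15 cm / 100 = 0.15 m
Linear density = mass / length = 0.000057 / 0.15 = 0.00038 g/m
Denier = (g/m) * 9000 = 0.00038 * 9000 = 3.42

3.42


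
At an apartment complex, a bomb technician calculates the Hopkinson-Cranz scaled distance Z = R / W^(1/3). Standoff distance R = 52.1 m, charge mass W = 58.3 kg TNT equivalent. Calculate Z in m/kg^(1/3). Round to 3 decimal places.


Scaled distance calculation:
W^(1/3) = 58.3^(1/3) = 3.877539
Z = R / W^(1/3) = 52.1 / 3.877539
Z = 13.436 m/kg^(1/3)

13.436


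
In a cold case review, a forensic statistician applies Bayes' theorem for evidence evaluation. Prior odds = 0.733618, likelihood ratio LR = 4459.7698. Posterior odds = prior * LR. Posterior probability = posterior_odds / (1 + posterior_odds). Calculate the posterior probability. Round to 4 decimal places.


Bayesian evidence evaluation:
Posterior odds = prior_odds * LR = 0.733618 * 4459.7698 = 3271.767
Posterior probability = posterior_odds / (1 + posterior_odds)
= 3271.767 / (1 + 3271.767)
= 3271.767 / 3272.767
= 0.9997

0.9997


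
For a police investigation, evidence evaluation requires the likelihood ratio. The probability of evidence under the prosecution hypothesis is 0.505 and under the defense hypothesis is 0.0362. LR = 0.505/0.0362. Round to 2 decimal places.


Likelihood ratio calculation:
LR = P(E|Hp) / P(E|Hd)
LR = 0.505 / 0.0362
LR = 13.95

13.95


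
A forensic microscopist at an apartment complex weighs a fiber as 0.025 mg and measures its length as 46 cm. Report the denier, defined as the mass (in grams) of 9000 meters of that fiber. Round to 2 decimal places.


Denier calculation:
Mass in grams = 0.025 mg / 1000 = 0.000025 g
Length in meters = 46 cm / 100 = 0.46 m
Linear density = mass / length = 0.000025 / 0.46 = 0.00005435 g/m
Denier = (g/m) * 9000 = 0.00005435 * 9000 = 0.49

0.49


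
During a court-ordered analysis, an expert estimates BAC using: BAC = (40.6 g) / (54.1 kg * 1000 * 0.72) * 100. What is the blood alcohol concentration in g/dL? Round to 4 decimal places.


Applying the Widmark formula:
BAC = (dose_g / (body_wt * 1000 * r)) * 100
Denominator = 54.1 * 1000 * 0.72 = 38952
BAC = (40.6 / 38952) * 100
BAC = 0.1042 g/dL

0.1042


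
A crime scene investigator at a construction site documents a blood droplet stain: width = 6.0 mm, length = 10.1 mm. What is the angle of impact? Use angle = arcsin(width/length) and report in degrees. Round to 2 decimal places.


Blood spatter impact angle calculation:
width / length = 6.0 / 10.1 = 0.594059
angle = arcsin(0.594059)
angle = 36.45 degrees

36.45


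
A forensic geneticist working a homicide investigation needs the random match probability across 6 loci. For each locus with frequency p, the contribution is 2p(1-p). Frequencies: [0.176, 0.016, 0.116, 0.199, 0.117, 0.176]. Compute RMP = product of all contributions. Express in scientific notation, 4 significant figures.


Computing RMP for 6 loci:
Locus 1: 2 * 0.176 * 0.824 = 0.290048
Locus 2: 2 * 0.016 * 0.984 = 0.031488
Locus 3: 2 * 0.116 * 0.884 = 0.205088
Locus 4: 2 * 0.199 * 0.801 = 0.318798
Locus 5: 2 * 0.117 * 0.883 = 0.206622
Locus 6: 2 * 0.176 * 0.824 = 0.290048
RMP = 3.579e-05

3.579e-05


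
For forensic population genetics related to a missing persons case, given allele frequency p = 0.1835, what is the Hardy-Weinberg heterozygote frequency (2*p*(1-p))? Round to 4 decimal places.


Hardy-Weinberg heterozygote frequency:
q = 1 - p = 1 - 0.1835 = 0.8165
2pq = 2 * 0.1835 * 0.8165 = 0.2997

0.2997


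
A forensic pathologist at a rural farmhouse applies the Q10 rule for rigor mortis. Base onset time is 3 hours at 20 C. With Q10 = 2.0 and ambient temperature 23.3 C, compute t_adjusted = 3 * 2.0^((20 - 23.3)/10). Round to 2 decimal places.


Rigor mortis time adjustment:
Exponent = (T_ref - T_actual) / 10 = (20 - 23.3) / 10 = -0.33
Q10 factor = 2.0^-0.33 = 0.79554
t_adjusted = 3 * 0.79554 = 2.39 hours

2.39


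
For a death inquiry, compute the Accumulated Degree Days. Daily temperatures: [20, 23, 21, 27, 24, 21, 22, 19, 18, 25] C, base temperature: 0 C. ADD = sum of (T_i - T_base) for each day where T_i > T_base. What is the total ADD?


Computing ADD day by day:
Day 1: max(0, 20 - 0) = 20
Day 2: max(0, 23 - 0) = 23
Day 3: max(0, 21 - 0) = 21
Day 4: max(0, 27 - 0) = 27
Day 5: max(0, 24 - 0) = 24
Day 6: max(0, 21 - 0) = 21
Day 7: max(0, 22 - 0) = 22
Day 8: max(0, 19 - 0) = 19
Day 9: max(0, 18 - 0) = 18
Day 10: max(0, 25 - 0) = 25
Total ADD = 220

220


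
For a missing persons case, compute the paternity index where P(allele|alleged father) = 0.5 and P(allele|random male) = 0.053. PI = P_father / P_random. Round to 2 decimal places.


Paternity Index calculation:
PI = P(allele|father) / P(allele|random)
PI = 0.5 / 0.053
PI = 9.43

9.43


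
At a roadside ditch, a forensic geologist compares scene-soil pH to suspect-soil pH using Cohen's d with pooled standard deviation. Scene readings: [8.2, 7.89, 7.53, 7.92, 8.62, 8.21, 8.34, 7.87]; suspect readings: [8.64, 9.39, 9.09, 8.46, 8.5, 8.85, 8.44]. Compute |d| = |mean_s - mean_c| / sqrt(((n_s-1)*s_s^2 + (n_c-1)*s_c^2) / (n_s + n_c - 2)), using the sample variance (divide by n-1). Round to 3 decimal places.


Pooled-variance Cohen's d for soil pH comparison:
Scene mean = 64.58 / 8 = 8.0725
Suspect mean = 61.37 / 7 = 8.767143
Scene sample variance s_s^2 = 0.11405
Suspect sample variance s_c^2 = 0.131324
Pooled variance = ((n_s-1)*s_s^2 + (n_c-1)*s_c^2) / (n_s + n_c - 2) = 0.122023
Pooled SD = sqrt(0.122023) = 0.349318
Mean difference = -0.694643
|d| = |-0.694643| / 0.349318 = 1.989

1.989


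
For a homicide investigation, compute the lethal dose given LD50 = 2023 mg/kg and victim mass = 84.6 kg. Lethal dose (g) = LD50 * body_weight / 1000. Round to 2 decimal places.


Lethal dose calculation:
Lethal dose = LD50 * body_weight / 1000
= 2023 * 84.6 / 1000
= 171145.8 / 1000
= 171.15 g

171.15


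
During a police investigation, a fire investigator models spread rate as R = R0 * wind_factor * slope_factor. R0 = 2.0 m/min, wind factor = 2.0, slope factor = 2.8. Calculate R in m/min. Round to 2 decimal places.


Fire spread rate calculation:
R = R0 * wind_factor * slope_factor
= 2.0 * 2.0 * 2.8
= 4 * 2.8
= 11.20 m/min

11.20


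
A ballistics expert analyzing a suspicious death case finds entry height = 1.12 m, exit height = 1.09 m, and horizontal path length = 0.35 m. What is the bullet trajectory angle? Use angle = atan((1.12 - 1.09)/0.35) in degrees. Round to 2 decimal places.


Bullet trajectory angle:
Height difference = 1.12 - 1.09 = 0.03 m
angle = atan(0.03 / 0.35)
angle = atan(0.085714)
angle = 4.90 degrees

4.90


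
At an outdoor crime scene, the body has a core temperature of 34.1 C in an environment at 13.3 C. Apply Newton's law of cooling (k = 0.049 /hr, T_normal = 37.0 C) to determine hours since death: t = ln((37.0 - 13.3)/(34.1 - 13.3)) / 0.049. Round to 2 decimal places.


Using Newton's law of cooling:
t = ln((T_normal - T_ambient) / (T_body - T_ambient)) / k
T_normal - T_ambient = 23.7
T_body - T_ambient = 20.8
Ratio = 1.139423
ln(ratio) = 0.130522
t = 0.130522 / 0.049 = 2.66 hours

2.66


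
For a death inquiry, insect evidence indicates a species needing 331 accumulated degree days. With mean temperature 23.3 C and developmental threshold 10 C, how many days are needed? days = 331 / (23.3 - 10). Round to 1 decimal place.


Insect development time:
Effective temperature = avg_temp - T_base = 23.3 - 10 = 13.3 C
Days = ADD / effective_temp = 331 / 13.3 = 24.9 days

24.9


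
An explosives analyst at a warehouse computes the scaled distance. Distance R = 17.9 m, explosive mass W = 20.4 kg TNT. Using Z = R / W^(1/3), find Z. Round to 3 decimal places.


Scaled distance calculation:
W^(1/3) = 20.4^(1/3) = 2.732394
Z = R / W^(1/3) = 17.9 / 2.732394
Z = 6.551 m/kg^(1/3)

6.551


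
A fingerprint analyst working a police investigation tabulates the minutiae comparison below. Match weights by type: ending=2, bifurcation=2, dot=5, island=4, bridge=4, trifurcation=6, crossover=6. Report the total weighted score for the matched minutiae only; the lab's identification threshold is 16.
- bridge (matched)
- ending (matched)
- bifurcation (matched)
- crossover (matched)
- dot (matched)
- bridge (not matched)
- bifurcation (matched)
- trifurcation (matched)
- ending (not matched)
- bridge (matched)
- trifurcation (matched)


Weighted minutiae match score:
  bridge: matched, +4 (running total 4)
  ending: matched, +2 (running total 6)
  bifurcation: matched, +2 (running total 8)
  crossover: matched, +6 (running total 14)
  dot: matched, +5 (running total 19)
  bridge: not matched, +0
  bifurcation: matched, +2 (running total 21)
  trifurcation: matched, +6 (running total 27)
  ending: not matched, +0
  bridge: matched, +4 (running total 31)
  trifurcation: matched, +6 (running total 37)
Total score = 37
Threshold = 16; verdict = identification

37


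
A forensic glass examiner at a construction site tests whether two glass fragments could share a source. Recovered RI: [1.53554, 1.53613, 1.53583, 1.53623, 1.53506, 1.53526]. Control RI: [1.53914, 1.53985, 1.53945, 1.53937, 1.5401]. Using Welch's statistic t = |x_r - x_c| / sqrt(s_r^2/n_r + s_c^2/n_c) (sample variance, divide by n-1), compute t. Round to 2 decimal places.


Welch's t-criterion for glass RI comparison:
Recovered mean = sum / n_r = 9.21405 / 6 = 1.535675
Control mean = sum / n_c = 7.69791 / 5 = 1.539582
Recovered sample variance s_r^2 = 2.2155e-07
Control sample variance s_c^2 = 1.4947e-07
Welch SE (unpooled) = sqrt(s_r^2/n_r + s_c^2/n_c) = sqrt(3.6925e-08 + 2.9894e-08) = sqrt(6.6819e-08) = 0.000258494
|mean_r - mean_c| = 0.003907
t = 0.003907 / 0.000258494 = 15.11

15.11


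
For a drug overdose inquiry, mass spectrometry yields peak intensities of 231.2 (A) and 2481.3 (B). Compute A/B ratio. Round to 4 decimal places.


Spectral peak ratio:
Peak A = 231.2 counts
Peak B = 2481.3 counts
Ratio = 231.2 / 2481.3 = 0.0932

0.0932


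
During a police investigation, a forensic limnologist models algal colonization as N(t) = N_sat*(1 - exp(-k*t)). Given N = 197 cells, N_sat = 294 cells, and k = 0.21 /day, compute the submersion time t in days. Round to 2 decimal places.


PMSI from diatom colonization curve:
N / N_sat = 197 / 294 = 0.670068
1 - N/N_sat = 0.329932
ln(1 - N/N_sat) = -1.108869
t = -ln(1 - N/N_sat) / k = -(-1.108869) / 0.21 = 5.28 days

5.28


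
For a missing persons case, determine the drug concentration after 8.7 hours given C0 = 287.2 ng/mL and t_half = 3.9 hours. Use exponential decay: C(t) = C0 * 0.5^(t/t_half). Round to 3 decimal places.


Drug concentration decay:
Number of half-lives = t / t_half = 8.7 / 3.9 = 2.230769
Decay factor = 0.5^2.230769 = 0.21304513
C(t) = 287.2 * 0.21304513 = 61.187 ng/mL

61.187


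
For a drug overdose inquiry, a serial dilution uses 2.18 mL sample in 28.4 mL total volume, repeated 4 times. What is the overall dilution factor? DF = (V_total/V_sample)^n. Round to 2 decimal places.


Dilution factor calculation:
Single dilution = V_total / V_sample = 28.4 / 2.18 ≈ 13.027523
Number of dilutions = 4
Total DF = (28.4 / 2.18)^4 (full precision, rounded at the end) = 28803.64

28803.64


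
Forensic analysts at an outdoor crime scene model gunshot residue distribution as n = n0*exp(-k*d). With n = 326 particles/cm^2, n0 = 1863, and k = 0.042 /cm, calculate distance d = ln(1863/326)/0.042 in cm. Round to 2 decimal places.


GSR distance calculation:
n0/n = 1863 / 326 = 5.714724
ln(n0/n) = 1.743046
d = 1.743046 / 0.042 = 41.50 cm

41.50


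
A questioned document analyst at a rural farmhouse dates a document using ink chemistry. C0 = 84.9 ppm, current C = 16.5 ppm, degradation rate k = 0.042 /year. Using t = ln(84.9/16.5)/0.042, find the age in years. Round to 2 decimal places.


Document age estimation:
C0/C = 84.9 / 16.5 = 5.145455
ln(C0/C) = 1.638114
t = 1.638114 / 0.042 = 39.00 years

39.00


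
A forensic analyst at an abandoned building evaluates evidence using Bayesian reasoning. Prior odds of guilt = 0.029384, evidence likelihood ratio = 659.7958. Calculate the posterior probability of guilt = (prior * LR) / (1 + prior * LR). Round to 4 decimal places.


Bayesian evidence evaluation:
Posterior odds = prior_odds * LR = 0.029384 * 659.7958 = 19.38744
Posterior probability = posterior_odds / (1 + posterior_odds)
= 19.38744 / (1 + 19.38744)
= 19.38744 / 20.38744
= 0.9510

0.9510


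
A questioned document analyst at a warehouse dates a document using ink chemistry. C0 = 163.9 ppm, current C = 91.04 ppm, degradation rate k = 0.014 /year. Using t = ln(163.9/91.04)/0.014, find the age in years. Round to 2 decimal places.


Document age estimation:
C0/C = 163.9 / 91.04 = 1.800308
ln(C0/C) = 0.587958
t = 0.587958 / 0.014 = 42.00 years

42.00


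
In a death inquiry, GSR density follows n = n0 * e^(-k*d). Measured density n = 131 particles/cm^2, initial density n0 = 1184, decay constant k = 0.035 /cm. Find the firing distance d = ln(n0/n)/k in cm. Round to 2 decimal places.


GSR distance calculation:
n0/n = 1184 / 131 = 9.038168
ln(n0/n) = 2.201456
d = 2.201456 / 0.035 = 62.90 cm

62.90


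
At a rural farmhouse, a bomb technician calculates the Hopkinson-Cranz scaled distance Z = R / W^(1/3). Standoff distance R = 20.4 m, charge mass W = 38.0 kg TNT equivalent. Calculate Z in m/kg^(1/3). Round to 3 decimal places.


Scaled distance calculation:
W^(1/3) = 38.0^(1/3) = 3.361975
Z = R / W^(1/3) = 20.4 / 3.361975
Z = 6.068 m/kg^(1/3)

6.068


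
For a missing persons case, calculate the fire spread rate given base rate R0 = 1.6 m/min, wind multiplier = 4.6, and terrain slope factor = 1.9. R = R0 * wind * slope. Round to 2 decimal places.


Fire spread rate calculation:
R = R0 * wind_factor * slope_factor
= 1.6 * 4.6 * 1.9
= 7.36 * 1.9
= 13.98 m/min

13.98


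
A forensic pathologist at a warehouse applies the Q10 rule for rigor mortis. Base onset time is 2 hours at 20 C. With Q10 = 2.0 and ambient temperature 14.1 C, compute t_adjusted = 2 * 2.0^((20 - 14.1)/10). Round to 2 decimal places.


Rigor mortis time adjustment:
Exponent = (T_ref - T_actual) / 10 = (20 - 14.1) / 10 = 0.59
Q10 factor = 2.0^0.59 = 1.50525
t_adjusted = 2 * 1.50525 = 3.01 hours

3.01


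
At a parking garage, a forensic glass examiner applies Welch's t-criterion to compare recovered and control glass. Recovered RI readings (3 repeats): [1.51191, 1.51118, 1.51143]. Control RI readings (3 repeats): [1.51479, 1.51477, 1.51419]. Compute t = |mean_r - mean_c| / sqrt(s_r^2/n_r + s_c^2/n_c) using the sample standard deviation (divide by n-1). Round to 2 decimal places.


Welch's t-criterion for glass RI comparison:
Recovered mean = sum / n_r = 4.53452 / 3 = 1.5115067
Control mean = sum / n_c = 4.54375 / 3 = 1.5145833
Recovered sample variance s_r^2 = 1.37633e-07
Control sample variance s_c^2 = 1.16133e-07
Welch SE (unpooled) = sqrt(s_r^2/n_r + s_c^2/n_c) = sqrt(4.58778e-08 + 3.87111e-08) = sqrt(8.45889e-08) = 0.000290842
|mean_r - mean_c| = 0.00307667
t = 0.00307667 / 0.000290842 = 10.58

10.58


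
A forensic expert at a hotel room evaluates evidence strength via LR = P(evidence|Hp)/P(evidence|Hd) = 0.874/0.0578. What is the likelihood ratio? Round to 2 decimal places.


Likelihood ratio calculation:
LR = P(E|Hp) / P(E|Hd)
LR = 0.874 / 0.0578
LR = 15.12

15.12


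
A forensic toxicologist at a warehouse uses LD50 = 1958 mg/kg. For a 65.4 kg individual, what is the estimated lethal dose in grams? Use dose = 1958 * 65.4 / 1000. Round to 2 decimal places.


Lethal dose calculation:
Lethal dose = LD50 * body_weight / 1000
= 1958 * 65.4 / 1000
= 128053.2 / 1000
= 128.05 g

128.05


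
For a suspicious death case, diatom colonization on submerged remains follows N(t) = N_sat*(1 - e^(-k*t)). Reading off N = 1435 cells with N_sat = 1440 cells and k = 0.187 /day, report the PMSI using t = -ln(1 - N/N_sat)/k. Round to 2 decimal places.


PMSI from diatom colonization curve:
N / N_sat = 1435 / 1440 = 0.996528
1 - N/N_sat = 0.003472
ln(1 - N/N_sat) = -5.663024
t = -ln(1 - N/N_sat) / k = -(-5.663024) / 0.187 = 30.28 days

30.28


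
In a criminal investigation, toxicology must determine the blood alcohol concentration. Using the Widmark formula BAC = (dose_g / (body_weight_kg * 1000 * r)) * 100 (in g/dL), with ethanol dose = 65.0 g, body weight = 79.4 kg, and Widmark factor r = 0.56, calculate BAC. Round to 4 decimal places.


Applying the Widmark formula:
BAC = (dose_g / (body_wt * 1000 * r)) * 100
Denominator = 79.4 * 1000 * 0.56 = 44464
BAC = (65.0 / 44464) * 100
BAC = 0.1462 g/dL

0.1462


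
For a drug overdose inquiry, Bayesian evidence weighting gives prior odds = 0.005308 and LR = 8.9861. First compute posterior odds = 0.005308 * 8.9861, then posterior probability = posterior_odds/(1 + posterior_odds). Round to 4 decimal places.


Bayesian evidence evaluation:
Posterior odds = prior_odds * LR = 0.005308 * 8.9861 = 0.04769822
Posterior probability = posterior_odds / (1 + posterior_odds)
= 0.04769822 / (1 + 0.04769822)
= 0.04769822 / 1.04769822
= 0.0455

0.0455


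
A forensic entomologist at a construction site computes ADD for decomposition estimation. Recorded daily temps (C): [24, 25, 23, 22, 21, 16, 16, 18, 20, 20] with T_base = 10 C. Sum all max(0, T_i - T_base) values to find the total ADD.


Computing ADD day by day:
Day 1: max(0, 24 - 10) = 14
Day 2: max(0, 25 - 10) = 15
Day 3: max(0, 23 - 10) = 13
Day 4: max(0, 22 - 10) = 12
Day 5: max(0, 21 - 10) = 11
Day 6: max(0, 16 - 10) = 6
Day 7: max(0, 16 - 10) = 6
Day 8: max(0, 18 - 10) = 8
Day 9: max(0, 20 - 10) = 10
Day 10: max(0, 20 - 10) = 10
Total ADD = 105

105


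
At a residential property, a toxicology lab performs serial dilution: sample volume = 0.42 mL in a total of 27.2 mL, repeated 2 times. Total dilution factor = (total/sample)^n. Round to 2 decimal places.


Dilution factor calculation:
Single dilution = V_total / V_sample = 27.2 / 0.42 ≈ 64.761905
Number of dilutions = 2
Total DF = (27.2 / 0.42)^2 (full precision, rounded at the end) = 4194.10

4194.10


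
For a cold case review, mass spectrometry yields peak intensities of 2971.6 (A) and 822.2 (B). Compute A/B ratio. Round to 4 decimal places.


Spectral peak ratio:
Peak A = 2971.6 counts
Peak B = 822.2 counts
Ratio = 2971.6 / 822.2 = 3.6142

3.6142


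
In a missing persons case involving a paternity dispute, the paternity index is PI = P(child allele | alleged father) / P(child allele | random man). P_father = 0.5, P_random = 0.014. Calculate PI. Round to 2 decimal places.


Paternity Index calculation:
PI = P(allele|father) / P(allele|random)
PI = 0.5 / 0.014
PI = 35.71

35.71


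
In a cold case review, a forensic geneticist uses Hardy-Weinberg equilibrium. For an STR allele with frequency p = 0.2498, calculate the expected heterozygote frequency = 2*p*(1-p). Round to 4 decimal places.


Hardy-Weinberg heterozygote frequency:
q = 1 - p = 1 - 0.2498 = 0.7502
2pq = 2 * 0.2498 * 0.7502 = 0.3748

0.3748


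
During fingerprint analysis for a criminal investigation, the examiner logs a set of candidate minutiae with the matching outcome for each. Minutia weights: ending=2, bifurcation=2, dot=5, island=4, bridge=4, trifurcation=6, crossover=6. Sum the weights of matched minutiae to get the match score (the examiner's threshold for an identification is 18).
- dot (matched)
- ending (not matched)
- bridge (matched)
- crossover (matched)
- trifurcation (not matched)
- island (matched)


Weighted minutiae match score:
  dot: matched, +5 (running total 5)
  ending: not matched, +0
  bridge: matched, +4 (running total 9)
  crossover: matched, +6 (running total 15)
  trifurcation: not matched, +0
  island: matched, +4 (running total 19)
Total score = 19
Threshold = 18; verdict = identification

19


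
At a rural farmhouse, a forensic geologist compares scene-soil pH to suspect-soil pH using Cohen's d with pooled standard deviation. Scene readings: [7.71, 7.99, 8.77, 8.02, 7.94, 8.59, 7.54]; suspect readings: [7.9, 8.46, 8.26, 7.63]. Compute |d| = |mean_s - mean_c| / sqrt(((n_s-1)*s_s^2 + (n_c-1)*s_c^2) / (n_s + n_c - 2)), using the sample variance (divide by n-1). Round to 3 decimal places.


Pooled-variance Cohen's d for soil pH comparison:
Scene mean = 56.56 / 7 = 8.08
Suspect mean = 32.25 / 4 = 8.0625
Scene sample variance s_s^2 = 0.199333
Suspect sample variance s_c^2 = 0.136825
Pooled variance = ((n_s-1)*s_s^2 + (n_c-1)*s_c^2) / (n_s + n_c - 2) = 0.178497
Pooled SD = sqrt(0.178497) = 0.422489
Mean difference = 0.0175
|d| = |0.0175| / 0.422489 = 0.041

0.041
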